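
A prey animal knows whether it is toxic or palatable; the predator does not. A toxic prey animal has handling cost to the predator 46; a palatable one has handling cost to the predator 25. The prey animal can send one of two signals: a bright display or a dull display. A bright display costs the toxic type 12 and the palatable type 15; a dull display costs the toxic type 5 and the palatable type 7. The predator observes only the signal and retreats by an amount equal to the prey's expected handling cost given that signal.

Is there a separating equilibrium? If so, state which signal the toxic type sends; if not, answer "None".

None

Try toxic → bright display, palatable → dull display:
  Under separation the predator infers type exactly: bright display → toxic (pays 46), dull display → palatable (pays 25).
  Toxic: bright display gives 46 − 12 = 34; dull display gives 25 − 5 = 20. No deviation. ✓
  Palatable: dull display gives 25 − 7 = 18; bright display gives 46 − 15 = 31. Would deviate. ✗
Try toxic → dull display, palatable → bright display:
  Under separation the predator infers type exactly: dull display → toxic (pays 46), bright display → palatable (pays 25).
  Toxic: dull display gives 46 − 5 = 41; bright display gives 25 − 12 = 13. No deviation. ✓
  Palatable: bright display gives 25 − 15 = 10; dull display gives 46 − 7 = 39. Would deviate. ✗
Neither assignment is incentive-compatible.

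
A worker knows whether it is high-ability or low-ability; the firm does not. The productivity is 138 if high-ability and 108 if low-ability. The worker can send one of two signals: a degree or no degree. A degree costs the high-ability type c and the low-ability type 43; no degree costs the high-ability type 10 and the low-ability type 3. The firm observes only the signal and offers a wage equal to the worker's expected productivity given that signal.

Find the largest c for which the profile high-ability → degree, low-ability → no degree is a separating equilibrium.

40

Under separation: degree → high-ability (pays 138); no degree → low-ability (pays 108).
Low-ability: 108 − 3 = 105 ≥ 138 − 43 = 95. Holds regardless of c. ✓
High-ability: 138 − c ≥ 108 − 10, so c ≤ 138 − 98 = 40.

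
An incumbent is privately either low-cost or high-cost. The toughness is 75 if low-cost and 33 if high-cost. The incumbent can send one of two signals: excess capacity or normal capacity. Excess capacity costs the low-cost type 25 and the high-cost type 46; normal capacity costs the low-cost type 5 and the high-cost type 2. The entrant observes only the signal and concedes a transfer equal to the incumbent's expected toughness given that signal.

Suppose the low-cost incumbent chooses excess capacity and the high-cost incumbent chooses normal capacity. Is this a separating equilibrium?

If types separate, excess capacity earns payment 75 and normal capacity earns 33.
Low-cost: excess capacity gives 75 − 25 = 50; normal capacity gives 33 − 5 = 28. No deviation. ✓
High-cost: normal capacity gives 33 − 2 = 31; excess capacity gives 75 − 46 = 29. No deviation. ✓
Neither type gains from mimicking the other.

Yes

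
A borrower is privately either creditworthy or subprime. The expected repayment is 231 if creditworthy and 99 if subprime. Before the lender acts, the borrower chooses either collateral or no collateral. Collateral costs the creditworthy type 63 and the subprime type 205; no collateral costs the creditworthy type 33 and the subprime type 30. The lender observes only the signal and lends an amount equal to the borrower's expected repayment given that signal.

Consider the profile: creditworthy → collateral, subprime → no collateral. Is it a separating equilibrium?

Yes

Under separation the lender infers type exactly: collateral → creditworthy (pays 231), no collateral → subprime (pays 99).
Creditworthy: collateral gives 231 − 63 = 168; no collateral gives 99 − 33 = 66. No deviation. ✓
Subprime: no collateral gives 99 − 30 = 69; collateral gives 231 − 205 = 26. No deviation. ✓
Both incentive constraints hold.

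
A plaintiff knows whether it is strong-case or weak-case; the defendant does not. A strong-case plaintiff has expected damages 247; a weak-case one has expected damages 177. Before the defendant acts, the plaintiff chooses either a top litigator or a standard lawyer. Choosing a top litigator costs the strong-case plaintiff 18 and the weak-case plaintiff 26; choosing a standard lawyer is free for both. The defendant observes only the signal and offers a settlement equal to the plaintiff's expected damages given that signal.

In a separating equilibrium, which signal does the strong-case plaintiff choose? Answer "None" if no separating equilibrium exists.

Try strong-case → top litigator, weak-case → standard lawyer:
  Under separation the defendant infers type exactly: top litigator → strong-case (pays 247), standard lawyer → weak-case (pays 177).
  Strong-case: top litigator gives 247 − 18 = 229; standard lawyer gives 177 − 0 = 177. No deviation. ✓
  Weak-case: standard lawyer gives 177 − 0 = 177; top litigator gives 247 − 26 = 221. Would deviate. ✗
Try strong-case → standard lawyer, weak-case → top litigator:
  Under separation the defendant infers type exactly: standard lawyer → strong-case (pays 247), top litigator → weak-case (pays 177).
  Strong-case: standard lawyer gives 247 − 0 = 247; top litigator gives 177 − 18 = 159. No deviation. ✓
  Weak-case: top litigator gives 177 − 26 = 151; standard lawyer gives 247 − 0 = 247. Would deviate. ✗
Neither assignment is incentive-compatible.

None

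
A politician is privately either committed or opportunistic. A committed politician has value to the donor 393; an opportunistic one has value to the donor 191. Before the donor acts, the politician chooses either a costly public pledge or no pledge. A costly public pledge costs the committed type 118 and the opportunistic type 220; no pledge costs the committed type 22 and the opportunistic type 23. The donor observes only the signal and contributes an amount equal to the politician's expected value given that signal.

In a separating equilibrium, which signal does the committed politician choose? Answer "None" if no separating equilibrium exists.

Try committed → pledge, opportunistic → no pledge:
  If types separate, pledge earns payment 393 and no pledge earns 191.
  Committed: pledge gives 393 − 118 = 275; no pledge gives 191 − 22 = 169. No deviation. ✓
  Opportunistic: no pledge gives 191 − 23 = 168; pledge gives 393 − 220 = 173. Would deviate. ✗
Try committed → no pledge, opportunistic → pledge:
  If types separate, no pledge earns payment 393 and pledge earns 191.
  Committed: no pledge gives 393 − 22 = 371; pledge gives 191 − 118 = 73. No deviation. ✓
  Opportunistic: pledge gives 191 − 220 = -29; no pledge gives 393 − 23 = 370. Would deviate. ✗
Neither assignment is incentive-compatible.

None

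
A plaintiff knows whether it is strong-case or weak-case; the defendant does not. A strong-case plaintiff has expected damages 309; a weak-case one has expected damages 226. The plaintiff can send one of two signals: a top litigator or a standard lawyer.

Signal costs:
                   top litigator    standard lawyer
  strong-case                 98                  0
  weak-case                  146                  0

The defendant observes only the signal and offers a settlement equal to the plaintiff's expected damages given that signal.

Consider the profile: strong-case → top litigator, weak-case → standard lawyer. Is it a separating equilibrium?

No

If types separate, top litigator earns payment 309 and standard lawyer earns 226.
Strong-case: top litigator gives 309 − 98 = 211; standard lawyer gives 226 − 0 = 226. Would deviate. ✗
Weak-case: standard lawyer gives 226 − 0 = 226; top litigator gives 309 − 146 = 163. No deviation. ✓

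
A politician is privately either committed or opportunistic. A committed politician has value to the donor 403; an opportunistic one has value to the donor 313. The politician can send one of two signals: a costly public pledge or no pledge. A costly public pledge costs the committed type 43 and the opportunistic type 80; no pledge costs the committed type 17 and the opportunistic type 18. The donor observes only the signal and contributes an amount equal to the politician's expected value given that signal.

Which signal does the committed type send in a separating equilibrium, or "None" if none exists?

None

Try committed → pledge, opportunistic → no pledge:
  If types separate, pledge earns payment 403 and no pledge earns 313.
  Committed: pledge gives 403 − 43 = 360; no pledge gives 313 − 17 = 296. No deviation. ✓
  Opportunistic: no pledge gives 313 − 18 = 295; pledge gives 403 − 80 = 323. Would deviate. ✗
Try committed → no pledge, opportunistic → pledge:
  If types separate, no pledge earns payment 403 and pledge earns 313.
  Committed: no pledge gives 403 − 17 = 386; pledge gives 313 − 43 = 270. No deviation. ✓
  Opportunistic: pledge gives 313 − 80 = 233; no pledge gives 403 − 18 = 385. Would deviate. ✗
Neither assignment is incentive-compatible.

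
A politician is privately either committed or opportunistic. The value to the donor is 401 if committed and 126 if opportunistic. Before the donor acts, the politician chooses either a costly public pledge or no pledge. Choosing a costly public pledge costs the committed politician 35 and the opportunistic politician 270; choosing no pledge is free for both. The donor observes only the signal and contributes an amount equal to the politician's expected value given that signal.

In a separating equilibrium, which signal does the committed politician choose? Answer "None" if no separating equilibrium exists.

None

Try committed → pledge, opportunistic → no pledge:
  If types separate, pledge earns payment 401 and no pledge earns 126.
  Committed: pledge gives 401 − 35 = 366; no pledge gives 126 − 0 = 126. No deviation. ✓
  Opportunistic: no pledge gives 126 − 0 = 126; pledge gives 401 − 270 = 131. Would deviate. ✗
Try committed → no pledge, opportunistic → pledge:
  If types separate, no pledge earns payment 401 and pledge earns 126.
  Committed: no pledge gives 401 − 0 = 401; pledge gives 126 − 35 = 91. No deviation. ✓
  Opportunistic: pledge gives 126 − 270 = -144; no pledge gives 401 − 0 = 401. Would deviate. ✗
Neither assignment is incentive-compatible.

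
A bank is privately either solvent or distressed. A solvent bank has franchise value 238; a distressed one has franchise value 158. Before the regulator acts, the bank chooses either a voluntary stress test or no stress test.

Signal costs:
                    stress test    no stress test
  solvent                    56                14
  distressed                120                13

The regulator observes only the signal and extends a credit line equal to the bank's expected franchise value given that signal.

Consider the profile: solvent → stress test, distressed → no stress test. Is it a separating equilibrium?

Yes

If types separate, stress test earns payment 238 and no stress test earns 158.
Solvent: stress test gives 238 − 56 = 182; no stress test gives 158 − 14 = 144. No deviation. ✓
Distressed: no stress test gives 158 − 13 = 145; stress test gives 238 − 120 = 118. No deviation. ✓
Neither type gains from mimicking the other.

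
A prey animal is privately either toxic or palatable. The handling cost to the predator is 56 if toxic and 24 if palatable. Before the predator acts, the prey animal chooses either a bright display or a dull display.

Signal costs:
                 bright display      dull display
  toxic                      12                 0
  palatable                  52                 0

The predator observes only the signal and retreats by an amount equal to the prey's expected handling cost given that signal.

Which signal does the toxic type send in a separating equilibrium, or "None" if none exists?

Try toxic → bright display, palatable → dull display:
  Under separation the predator infers type exactly: bright display → toxic (pays 56), dull display → palatable (pays 24).
  Toxic: bright display gives 56 − 12 = 44; dull display gives 24 − 0 = 24. No deviation. ✓
  Palatable: dull display gives 24 − 0 = 24; bright display gives 56 − 52 = 4. No deviation. ✓
Both hold — the toxic type sends bright display.

bright display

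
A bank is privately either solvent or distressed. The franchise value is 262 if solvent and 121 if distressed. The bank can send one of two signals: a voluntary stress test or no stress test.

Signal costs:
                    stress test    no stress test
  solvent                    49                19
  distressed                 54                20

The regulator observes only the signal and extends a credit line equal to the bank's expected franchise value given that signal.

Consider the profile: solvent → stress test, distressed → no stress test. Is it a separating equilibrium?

Under separation the regulator infers type exactly: stress test → solvent (pays 262), no stress test → distressed (pays 121).
Solvent: stress test gives 262 − 49 = 213; no stress test gives 121 − 19 = 102. No deviation. ✓
Distressed: no stress test gives 121 − 20 = 101; stress test gives 262 − 54 = 208. Would deviate. ✗

No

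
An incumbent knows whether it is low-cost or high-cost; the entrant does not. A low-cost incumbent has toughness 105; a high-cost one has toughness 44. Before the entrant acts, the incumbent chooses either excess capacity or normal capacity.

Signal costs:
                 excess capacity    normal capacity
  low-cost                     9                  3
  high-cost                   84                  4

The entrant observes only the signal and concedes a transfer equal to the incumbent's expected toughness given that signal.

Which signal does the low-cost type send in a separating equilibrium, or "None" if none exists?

excess capacity

Try low-cost → excess capacity, high-cost → normal capacity:
  If types separate, excess capacity earns payment 105 and normal capacity earns 44.
  Low-cost: excess capacity gives 105 − 9 = 96; normal capacity gives 44 − 3 = 41. No deviation. ✓
  High-cost: normal capacity gives 44 − 4 = 40; excess capacity gives 105 − 84 = 21. No deviation. ✓
Both hold — the low-cost type sends excess capacity.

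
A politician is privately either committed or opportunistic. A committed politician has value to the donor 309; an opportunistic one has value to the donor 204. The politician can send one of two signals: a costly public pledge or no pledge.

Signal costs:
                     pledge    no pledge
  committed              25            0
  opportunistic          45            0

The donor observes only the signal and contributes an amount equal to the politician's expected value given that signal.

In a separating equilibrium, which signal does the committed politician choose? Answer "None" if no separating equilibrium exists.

Try committed → pledge, opportunistic → no pledge:
  If types separate, pledge earns payment 309 and no pledge earns 204.
  Committed: pledge gives 309 − 25 = 284; no pledge gives 204 − 0 = 204. No deviation. ✓
  Opportunistic: no pledge gives 204 − 0 = 204; pledge gives 309 − 45 = 264. Would deviate. ✗
Try committed → no pledge, opportunistic → pledge:
  If types separate, no pledge earns payment 309 and pledge earns 204.
  Committed: no pledge gives 309 − 0 = 309; pledge gives 204 − 25 = 179. No deviation. ✓
  Opportunistic: pledge gives 204 − 45 = 159; no pledge gives 309 − 0 = 309. Would deviate. ✗
Neither assignment is incentive-compatible.

None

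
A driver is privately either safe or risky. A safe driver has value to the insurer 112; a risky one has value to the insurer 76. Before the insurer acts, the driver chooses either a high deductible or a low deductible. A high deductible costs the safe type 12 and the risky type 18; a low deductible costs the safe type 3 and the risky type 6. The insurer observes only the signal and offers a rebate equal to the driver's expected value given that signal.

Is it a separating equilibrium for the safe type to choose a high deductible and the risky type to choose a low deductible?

No

If types separate, high deductible earns payment 112 and low deductible earns 76.
Safe: high deductible gives 112 − 12 = 100; low deductible gives 76 − 3 = 73. No deviation. ✓
Risky: low deductible gives 76 − 6 = 70; high deductible gives 112 − 18 = 94. Would deviate. ✗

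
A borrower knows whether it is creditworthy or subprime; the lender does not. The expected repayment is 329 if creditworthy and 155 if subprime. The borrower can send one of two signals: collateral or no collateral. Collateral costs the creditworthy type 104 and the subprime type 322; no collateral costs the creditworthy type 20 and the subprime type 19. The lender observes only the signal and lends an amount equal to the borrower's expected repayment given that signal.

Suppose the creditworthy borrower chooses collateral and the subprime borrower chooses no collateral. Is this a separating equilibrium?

Yes

If types separate, collateral earns payment 329 and no collateral earns 155.
Creditworthy: collateral gives 329 − 104 = 225; no collateral gives 155 − 20 = 135. No deviation. ✓
Subprime: no collateral gives 155 − 19 = 136; collateral gives 329 − 322 = 7. No deviation. ✓
Both incentive constraints hold.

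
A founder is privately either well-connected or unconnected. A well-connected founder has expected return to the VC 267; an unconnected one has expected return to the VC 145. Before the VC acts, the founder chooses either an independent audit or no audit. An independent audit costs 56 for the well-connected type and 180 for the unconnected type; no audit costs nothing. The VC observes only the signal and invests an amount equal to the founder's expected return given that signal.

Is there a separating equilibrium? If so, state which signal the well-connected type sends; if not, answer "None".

Try well-connected → audit, unconnected → no audit:
  Under separation the VC infers type exactly: audit → well-connected (pays 267), no audit → unconnected (pays 145).
  Well-connected: audit gives 267 − 56 = 211; no audit gives 145 − 0 = 145. No deviation. ✓
  Unconnected: no audit gives 145 − 0 = 145; audit gives 267 − 180 = 87. No deviation. ✓
Both hold — the well-connected type sends audit.

audit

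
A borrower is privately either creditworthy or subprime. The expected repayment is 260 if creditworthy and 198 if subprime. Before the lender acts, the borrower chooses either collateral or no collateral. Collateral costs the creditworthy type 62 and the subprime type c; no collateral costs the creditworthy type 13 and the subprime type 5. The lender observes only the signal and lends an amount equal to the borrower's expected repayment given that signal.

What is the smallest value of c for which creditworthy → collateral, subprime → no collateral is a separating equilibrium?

67

Under separation: collateral → creditworthy (pays 260); no collateral → subprime (pays 198).
Creditworthy: 260 − 62 = 198 ≥ 198 − 13 = 185. Holds regardless of c. ✓
Subprime: 198 − 5 ≥ 260 − c, so c ≥ 260 − 193 = 67.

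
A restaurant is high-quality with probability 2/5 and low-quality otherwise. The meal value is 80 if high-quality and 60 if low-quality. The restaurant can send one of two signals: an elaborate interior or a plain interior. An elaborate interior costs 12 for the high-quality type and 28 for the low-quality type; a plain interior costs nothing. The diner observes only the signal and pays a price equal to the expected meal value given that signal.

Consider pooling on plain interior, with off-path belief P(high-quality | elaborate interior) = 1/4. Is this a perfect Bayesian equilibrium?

At the pooled signal (plain interior) the diner holds the prior 2/5 and pays 2/5·80 + 3/5·60 = 68. Off-path (elaborate interior) belief 1/4 gives 1/4·80 + 3/4·60 = 65.
High-quality: plain interior gives 68 − 0 = 68; elaborate interior gives 65 − 12 = 53. Stays. ✓
Low-quality: plain interior gives 68 − 0 = 68; elaborate interior gives 65 − 28 = 37. Stays. ✓

Yes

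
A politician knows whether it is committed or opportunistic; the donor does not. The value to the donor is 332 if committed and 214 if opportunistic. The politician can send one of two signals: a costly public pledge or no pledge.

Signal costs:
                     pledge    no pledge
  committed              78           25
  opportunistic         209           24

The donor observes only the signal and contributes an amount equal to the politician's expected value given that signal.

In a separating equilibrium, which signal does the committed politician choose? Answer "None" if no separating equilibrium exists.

pledge

Try committed → pledge, opportunistic → no pledge:
  Under separation the donor infers type exactly: pledge → committed (pays 332), no pledge → opportunistic (pays 214).
  Committed: pledge gives 332 − 78 = 254; no pledge gives 214 − 25 = 189. No deviation. ✓
  Opportunistic: no pledge gives 214 − 24 = 190; pledge gives 332 − 209 = 123. No deviation. ✓
Both hold — the committed type sends pledge.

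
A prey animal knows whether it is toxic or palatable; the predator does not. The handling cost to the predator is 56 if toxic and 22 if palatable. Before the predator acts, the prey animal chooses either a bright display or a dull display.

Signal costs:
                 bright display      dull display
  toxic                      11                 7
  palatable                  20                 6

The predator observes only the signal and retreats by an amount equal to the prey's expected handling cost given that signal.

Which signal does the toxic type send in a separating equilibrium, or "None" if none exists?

Try toxic → bright display, palatable → dull display:
  If types separate, bright display earns payment 56 and dull display earns 22.
  Toxic: bright display gives 56 − 11 = 45; dull display gives 22 − 7 = 15. No deviation. ✓
  Palatable: dull display gives 22 − 6 = 16; bright display gives 56 − 20 = 36. Would deviate. ✗
Try toxic → dull display, palatable → bright display:
  If types separate, dull display earns payment 56 and bright display earns 22.
  Toxic: dull display gives 56 − 7 = 49; bright display gives 22 − 11 = 11. No deviation. ✓
  Palatable: bright display gives 22 − 20 = 2; dull display gives 56 − 6 = 50. Would deviate. ✗
Neither assignment is incentive-compatible.

None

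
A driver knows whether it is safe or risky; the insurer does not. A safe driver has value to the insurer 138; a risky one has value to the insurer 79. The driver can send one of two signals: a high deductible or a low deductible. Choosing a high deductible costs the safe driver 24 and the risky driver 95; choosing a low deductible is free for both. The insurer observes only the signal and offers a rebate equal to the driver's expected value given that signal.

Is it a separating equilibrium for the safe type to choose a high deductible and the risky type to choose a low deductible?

If types separate, high deductible earns payment 138 and low deductible earns 79.
Safe: high deductible gives 138 − 24 = 114; low deductible gives 79 − 0 = 79. No deviation. ✓
Risky: low deductible gives 79 − 0 = 79; high deductible gives 138 − 95 = 43. No deviation. ✓
Neither type gains from mimicking the other.

Yes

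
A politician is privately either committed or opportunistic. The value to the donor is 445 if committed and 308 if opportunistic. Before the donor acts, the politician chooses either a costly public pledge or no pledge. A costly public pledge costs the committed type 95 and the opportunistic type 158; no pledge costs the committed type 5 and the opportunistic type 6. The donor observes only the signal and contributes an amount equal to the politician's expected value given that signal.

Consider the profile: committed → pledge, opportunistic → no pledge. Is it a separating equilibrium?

If types separate, pledge earns payment 445 and no pledge earns 308.
Committed: pledge gives 445 − 95 = 350; no pledge gives 308 − 5 = 303. No deviation. ✓
Opportunistic: no pledge gives 308 − 6 = 302; pledge gives 445 − 158 = 287. No deviation. ✓
Both incentive constraints hold.

Yes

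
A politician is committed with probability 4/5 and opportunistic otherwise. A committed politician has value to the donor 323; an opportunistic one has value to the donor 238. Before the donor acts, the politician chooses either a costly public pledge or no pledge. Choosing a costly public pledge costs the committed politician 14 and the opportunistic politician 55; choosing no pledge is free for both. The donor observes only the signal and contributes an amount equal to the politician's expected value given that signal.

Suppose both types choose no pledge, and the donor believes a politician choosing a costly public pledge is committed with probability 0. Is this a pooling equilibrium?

Yes

At the pooled signal (no pledge) the donor holds the prior 4/5 and pays 4/5·323 + 1/5·238 = 306. Off-path (pledge) belief 0 gives 0·323 + 1·238 = 238.
Committed: no pledge gives 306 − 0 = 306; pledge gives 238 − 14 = 224. Stays. ✓
Opportunistic: no pledge gives 306 − 0 = 306; pledge gives 238 − 55 = 183. Stays. ✓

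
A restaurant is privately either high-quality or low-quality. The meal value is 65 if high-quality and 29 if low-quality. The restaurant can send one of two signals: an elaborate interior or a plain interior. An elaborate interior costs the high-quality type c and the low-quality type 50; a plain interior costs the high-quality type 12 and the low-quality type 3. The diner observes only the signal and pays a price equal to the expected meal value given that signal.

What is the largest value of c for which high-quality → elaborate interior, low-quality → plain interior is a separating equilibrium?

Under separation: elaborate interior → high-quality (pays 65); plain interior → low-quality (pays 29).
Low-quality: 29 − 3 = 26 ≥ 65 − 50 = 15. Holds regardless of c. ✓
High-quality: 65 − c ≥ 29 − 12, so c ≤ 65 − 17 = 48.

48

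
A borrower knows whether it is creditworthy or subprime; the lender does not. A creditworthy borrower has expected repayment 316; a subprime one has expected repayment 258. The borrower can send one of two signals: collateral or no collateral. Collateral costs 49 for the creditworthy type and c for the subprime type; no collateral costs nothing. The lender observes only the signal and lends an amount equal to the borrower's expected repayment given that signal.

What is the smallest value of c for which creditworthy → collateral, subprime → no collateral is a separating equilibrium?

58

Under separation: collateral → creditworthy (pays 316); no collateral → subprime (pays 258).
Creditworthy: 316 − 49 = 267 ≥ 258 − 0 = 258. Holds regardless of c. ✓
Subprime: 258 − 0 ≥ 316 − c, so c ≥ 316 − 258 = 58.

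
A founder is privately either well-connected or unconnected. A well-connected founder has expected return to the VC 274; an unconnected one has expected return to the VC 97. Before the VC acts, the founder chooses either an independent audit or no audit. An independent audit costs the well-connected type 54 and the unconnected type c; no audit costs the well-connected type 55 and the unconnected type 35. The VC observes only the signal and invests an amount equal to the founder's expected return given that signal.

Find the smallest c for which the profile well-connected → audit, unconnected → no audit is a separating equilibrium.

Under separation: audit → well-connected (pays 274); no audit → unconnected (pays 97).
Well-connected: 274 − 54 = 220 ≥ 97 − 55 = 42. Holds regardless of c. ✓
Unconnected: 97 − 35 ≥ 274 − c, so c ≥ 274 − 62 = 212.

212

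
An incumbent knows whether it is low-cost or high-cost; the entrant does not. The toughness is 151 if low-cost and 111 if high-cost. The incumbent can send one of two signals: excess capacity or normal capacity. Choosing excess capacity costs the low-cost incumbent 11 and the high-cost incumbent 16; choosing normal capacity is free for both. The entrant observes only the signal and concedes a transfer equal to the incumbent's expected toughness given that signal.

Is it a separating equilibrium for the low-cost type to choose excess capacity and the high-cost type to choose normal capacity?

Under separation the entrant infers type exactly: excess capacity → low-cost (pays 151), normal capacity → high-cost (pays 111).
Low-cost: excess capacity gives 151 − 11 = 140; normal capacity gives 111 − 0 = 111. No deviation. ✓
High-cost: normal capacity gives 111 − 0 = 111; excess capacity gives 151 − 16 = 135. Would deviate. ✗

No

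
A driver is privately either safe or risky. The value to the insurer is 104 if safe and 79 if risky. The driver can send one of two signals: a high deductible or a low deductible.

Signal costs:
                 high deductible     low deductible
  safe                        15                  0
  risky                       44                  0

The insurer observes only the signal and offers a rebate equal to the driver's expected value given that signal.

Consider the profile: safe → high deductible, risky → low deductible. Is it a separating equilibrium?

If types separate, high deductible earns payment 104 and low deductible earns 79.
Safe: high deductible gives 104 − 15 = 89; low deductible gives 79 − 0 = 79. No deviation. ✓
Risky: low deductible gives 79 − 0 = 79; high deductible gives 104 − 44 = 60. No deviation. ✓
Both incentive constraints hold.

Yes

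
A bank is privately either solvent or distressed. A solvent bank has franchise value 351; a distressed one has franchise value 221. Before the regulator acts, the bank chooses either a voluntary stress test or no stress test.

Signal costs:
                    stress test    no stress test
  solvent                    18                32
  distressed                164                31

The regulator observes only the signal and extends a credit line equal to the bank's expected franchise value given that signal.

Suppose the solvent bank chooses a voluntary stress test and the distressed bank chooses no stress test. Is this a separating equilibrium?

Yes

Under separation the regulator infers type exactly: stress test → solvent (pays 351), no stress test → distressed (pays 221).
Solvent: stress test gives 351 − 18 = 333; no stress test gives 221 − 32 = 189. No deviation. ✓
Distressed: no stress test gives 221 − 31 = 190; stress test gives 351 − 164 = 187. No deviation. ✓
Both incentive constraints hold.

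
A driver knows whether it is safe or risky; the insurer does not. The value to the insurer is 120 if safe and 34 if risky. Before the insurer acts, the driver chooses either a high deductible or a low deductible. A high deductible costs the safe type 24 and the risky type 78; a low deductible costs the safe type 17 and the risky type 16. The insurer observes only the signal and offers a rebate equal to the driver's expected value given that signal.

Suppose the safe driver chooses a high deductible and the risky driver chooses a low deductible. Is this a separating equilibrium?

If types separate, high deductible earns payment 120 and low deductible earns 34.
Safe: high deductible gives 120 − 24 = 96; low deductible gives 34 − 17 = 17. No deviation. ✓
Risky: low deductible gives 34 − 16 = 18; high deductible gives 120 − 78 = 42. Would deviate. ✗

No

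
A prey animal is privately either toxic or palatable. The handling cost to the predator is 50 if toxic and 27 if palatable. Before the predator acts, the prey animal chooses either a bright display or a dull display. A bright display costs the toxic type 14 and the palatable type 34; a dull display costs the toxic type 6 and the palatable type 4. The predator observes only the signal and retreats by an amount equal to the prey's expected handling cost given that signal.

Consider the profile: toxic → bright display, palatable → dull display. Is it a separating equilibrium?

If types separate, bright display earns payment 50 and dull display earns 27.
Toxic: bright display gives 50 − 14 = 36; dull display gives 27 − 6 = 21. No deviation. ✓
Palatable: dull display gives 27 − 4 = 23; bright display gives 50 − 34 = 16. No deviation. ✓
Neither type gains from mimicking the other.

Yes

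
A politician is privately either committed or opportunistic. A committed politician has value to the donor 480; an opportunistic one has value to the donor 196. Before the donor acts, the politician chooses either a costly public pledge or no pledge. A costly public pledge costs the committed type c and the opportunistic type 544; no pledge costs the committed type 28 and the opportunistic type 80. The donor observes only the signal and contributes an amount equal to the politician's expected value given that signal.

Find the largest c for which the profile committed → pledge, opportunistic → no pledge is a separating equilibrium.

312

Under separation: pledge → committed (pays 480); no pledge → opportunistic (pays 196).
Opportunistic: 196 − 80 = 116 ≥ 480 − 544 = -64. Holds regardless of c. ✓
Committed: 480 − c ≥ 196 − 28, so c ≤ 480 − 168 = 312.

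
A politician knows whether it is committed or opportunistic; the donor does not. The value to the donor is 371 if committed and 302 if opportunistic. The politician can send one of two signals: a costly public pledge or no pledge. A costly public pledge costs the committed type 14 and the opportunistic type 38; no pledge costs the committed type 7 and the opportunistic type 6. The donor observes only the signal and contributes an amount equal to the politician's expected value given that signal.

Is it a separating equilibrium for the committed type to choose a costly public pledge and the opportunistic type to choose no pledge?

Under separation the donor infers type exactly: pledge → committed (pays 371), no pledge → opportunistic (pays 302).
Committed: pledge gives 371 − 14 = 357; no pledge gives 302 − 7 = 295. No deviation. ✓
Opportunistic: no pledge gives 302 − 6 = 296; pledge gives 371 − 38 = 333. Would deviate. ✗

No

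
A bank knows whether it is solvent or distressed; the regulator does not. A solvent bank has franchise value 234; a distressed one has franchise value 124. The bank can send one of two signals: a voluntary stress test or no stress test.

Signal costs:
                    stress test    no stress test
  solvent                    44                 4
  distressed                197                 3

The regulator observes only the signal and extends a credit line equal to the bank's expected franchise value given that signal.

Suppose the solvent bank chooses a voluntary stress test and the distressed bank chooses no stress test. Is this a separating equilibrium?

If types separate, stress test earns payment 234 and no stress test earns 124.
Solvent: stress test gives 234 − 44 = 190; no stress test gives 124 − 4 = 120. No deviation. ✓
Distressed: no stress test gives 124 − 3 = 121; stress test gives 234 − 197 = 37. No deviation. ✓
Neither type gains from mimicking the other.

Yes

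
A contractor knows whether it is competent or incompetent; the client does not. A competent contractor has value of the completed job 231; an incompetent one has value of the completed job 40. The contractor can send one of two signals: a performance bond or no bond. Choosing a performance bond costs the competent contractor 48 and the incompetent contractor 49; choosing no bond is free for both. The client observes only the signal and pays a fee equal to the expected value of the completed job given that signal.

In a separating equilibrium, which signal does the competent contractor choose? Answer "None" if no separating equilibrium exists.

None

Try competent → bond, incompetent → no bond:
  If types separate, bond earns payment 231 and no bond earns 40.
  Competent: bond gives 231 − 48 = 183; no bond gives 40 − 0 = 40. No deviation. ✓
  Incompetent: no bond gives 40 − 0 = 40; bond gives 231 − 49 = 182. Would deviate. ✗
Try competent → no bond, incompetent → bond:
  If types separate, no bond earns payment 231 and bond earns 40.
  Competent: no bond gives 231 − 0 = 231; bond gives 40 − 48 = -8. No deviation. ✓
  Incompetent: bond gives 40 − 49 = -9; no bond gives 231 − 0 = 231. Would deviate. ✗
Neither assignment is incentive-compatible.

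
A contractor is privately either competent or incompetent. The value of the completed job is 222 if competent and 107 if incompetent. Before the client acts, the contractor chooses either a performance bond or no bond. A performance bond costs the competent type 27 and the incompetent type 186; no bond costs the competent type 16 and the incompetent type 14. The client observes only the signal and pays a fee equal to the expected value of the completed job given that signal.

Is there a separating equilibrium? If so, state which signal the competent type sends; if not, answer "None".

bond

Try competent → bond, incompetent → no bond:
  Under separation the client infers type exactly: bond → competent (pays 222), no bond → incompetent (pays 107).
  Competent: bond gives 222 − 27 = 195; no bond gives 107 − 16 = 91. No deviation. ✓
  Incompetent: no bond gives 107 − 14 = 93; bond gives 222 − 186 = 36. No deviation. ✓
Both hold — the competent type sends bond.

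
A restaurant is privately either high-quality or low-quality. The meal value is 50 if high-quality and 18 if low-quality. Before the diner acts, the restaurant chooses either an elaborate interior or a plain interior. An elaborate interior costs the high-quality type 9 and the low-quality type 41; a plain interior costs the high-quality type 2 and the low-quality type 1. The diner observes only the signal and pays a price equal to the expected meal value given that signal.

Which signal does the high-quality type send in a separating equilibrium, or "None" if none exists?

elaborate interior

Try high-quality → elaborate interior, low-quality → plain interior:
  If types separate, elaborate interior earns payment 50 and plain interior earns 18.
  High-quality: elaborate interior gives 50 − 9 = 41; plain interior gives 18 − 2 = 16. No deviation. ✓
  Low-quality: plain interior gives 18 − 1 = 17; elaborate interior gives 50 − 41 = 9. No deviation. ✓
Both hold — the high-quality type sends elaborate interior.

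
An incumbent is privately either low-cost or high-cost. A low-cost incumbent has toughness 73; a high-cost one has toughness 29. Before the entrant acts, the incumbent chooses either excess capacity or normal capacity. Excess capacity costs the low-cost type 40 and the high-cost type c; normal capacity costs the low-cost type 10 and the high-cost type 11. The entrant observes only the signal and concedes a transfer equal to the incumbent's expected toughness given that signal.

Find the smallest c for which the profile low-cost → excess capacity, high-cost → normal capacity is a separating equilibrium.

Under separation: excess capacity → low-cost (pays 73); normal capacity → high-cost (pays 29).
Low-cost: 73 − 40 = 33 ≥ 29 − 10 = 19. Holds regardless of c. ✓
High-cost: 29 − 11 ≥ 73 − c, so c ≥ 73 − 18 = 55.

55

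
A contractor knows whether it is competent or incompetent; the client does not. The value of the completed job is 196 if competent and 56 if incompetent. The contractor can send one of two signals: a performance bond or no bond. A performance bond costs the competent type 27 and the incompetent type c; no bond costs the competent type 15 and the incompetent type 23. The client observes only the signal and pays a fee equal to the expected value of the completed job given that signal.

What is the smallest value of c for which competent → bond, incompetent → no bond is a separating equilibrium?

Under separation: bond → competent (pays 196); no bond → incompetent (pays 56).
Competent: 196 − 27 = 169 ≥ 56 − 15 = 41. Holds regardless of c. ✓
Incompetent: 56 − 23 ≥ 196 − c, so c ≥ 196 − 33 = 163.

163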